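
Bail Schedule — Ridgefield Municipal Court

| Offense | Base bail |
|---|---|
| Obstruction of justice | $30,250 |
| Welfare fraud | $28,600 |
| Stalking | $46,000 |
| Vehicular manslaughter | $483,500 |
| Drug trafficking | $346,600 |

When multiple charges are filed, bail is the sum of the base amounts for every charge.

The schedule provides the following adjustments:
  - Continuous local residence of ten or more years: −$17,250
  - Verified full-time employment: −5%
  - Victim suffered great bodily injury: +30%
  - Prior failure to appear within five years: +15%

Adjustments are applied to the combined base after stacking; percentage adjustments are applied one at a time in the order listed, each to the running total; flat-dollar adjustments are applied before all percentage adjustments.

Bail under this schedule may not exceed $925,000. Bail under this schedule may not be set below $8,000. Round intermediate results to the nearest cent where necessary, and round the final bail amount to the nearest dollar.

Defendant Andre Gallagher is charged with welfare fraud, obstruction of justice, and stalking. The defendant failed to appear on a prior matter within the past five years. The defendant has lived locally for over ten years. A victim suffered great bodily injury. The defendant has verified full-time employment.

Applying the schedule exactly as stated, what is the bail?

Base amounts from the schedule: welfare fraud $28,600; obstruction of justice $30,250; stalking $46,000.
Stacking rule: sum of all bases. $28,600 + $30,250 + $46,000 = $104,850.
Continuous local residence of ten or more years (−$17,250 flat): $104,850 − $17,250 = $87,600.
Verified full-time employment (−5%): $87,600 × 0.95 = $83,220.
Victim suffered great bodily injury (+30%): $83,220 × 1.3 = $108,186.
Prior failure to appear within five years (+15%): $108,186 × 1.15 = $124,413.90.
$124,413.90 is within the $925,000 maximum.
$124,413.90 is at or above the $8,000 minimum.
Rounded to the nearest dollar: $124,414.

$124,414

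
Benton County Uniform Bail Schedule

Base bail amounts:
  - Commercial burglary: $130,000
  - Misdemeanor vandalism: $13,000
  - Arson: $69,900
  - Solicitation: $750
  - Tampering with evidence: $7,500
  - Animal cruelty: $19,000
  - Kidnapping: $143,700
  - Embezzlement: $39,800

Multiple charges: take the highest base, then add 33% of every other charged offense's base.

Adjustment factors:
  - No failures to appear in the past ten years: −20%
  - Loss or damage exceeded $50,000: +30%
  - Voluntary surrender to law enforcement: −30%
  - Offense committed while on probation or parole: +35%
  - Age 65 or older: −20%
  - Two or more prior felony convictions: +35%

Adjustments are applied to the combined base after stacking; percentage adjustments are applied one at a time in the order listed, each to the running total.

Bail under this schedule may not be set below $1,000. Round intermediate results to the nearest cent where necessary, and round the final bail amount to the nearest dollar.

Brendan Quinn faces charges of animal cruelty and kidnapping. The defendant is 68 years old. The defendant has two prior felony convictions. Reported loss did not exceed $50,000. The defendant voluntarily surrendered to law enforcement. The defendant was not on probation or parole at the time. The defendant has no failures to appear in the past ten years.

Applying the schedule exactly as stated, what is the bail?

Base amounts from the schedule: animal cruelty $19,000; kidnapping $143,700.
Stacking rule: highest base plus 33% of each additional charge. Highest is kidnapping at $143,700. Additional: $19,000 × 33% = $6,270. Combined base = $143,700 + $6,270 = $149,970.
No failures to appear in the past ten years (−20%): $149,970 × 0.8 = $119,976.
Voluntary surrender to law enforcement (−30%): $119,976 × 0.7 = $83,983.20.
Age 65 or older (−20%): $83,983.20 × 0.8 = $67,186.56.
Two or more prior felony convictions (+35%): $67,186.56 × 1.35 = $90,701.86.
$90,701.86 is at or above the $1,000 minimum.
Rounded to the nearest dollar: $90,702.

$90,702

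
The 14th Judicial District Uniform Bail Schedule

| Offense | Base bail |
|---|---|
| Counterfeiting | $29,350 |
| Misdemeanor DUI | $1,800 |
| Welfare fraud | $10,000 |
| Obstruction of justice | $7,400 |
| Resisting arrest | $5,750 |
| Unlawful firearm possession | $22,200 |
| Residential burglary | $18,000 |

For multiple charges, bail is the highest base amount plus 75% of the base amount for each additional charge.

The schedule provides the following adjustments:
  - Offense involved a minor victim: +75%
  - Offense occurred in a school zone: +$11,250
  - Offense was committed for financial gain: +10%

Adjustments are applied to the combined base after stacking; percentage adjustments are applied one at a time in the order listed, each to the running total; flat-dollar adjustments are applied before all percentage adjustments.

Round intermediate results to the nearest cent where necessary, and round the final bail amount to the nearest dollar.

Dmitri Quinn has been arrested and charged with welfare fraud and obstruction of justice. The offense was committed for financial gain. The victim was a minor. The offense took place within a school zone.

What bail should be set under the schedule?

$51,590

Base amounts from the schedule: welfare fraud $10,000; obstruction of justice $7,400.
Stacking rule: highest base plus 75% of each additional charge. Highest is welfare fraud at $10,000. Additional: $7,400 × 75% = $5,550. Combined base = $10,000 + $5,550 = $15,550.
Offense occurred in a school zone (+$11,250 flat): $15,550 + $11,250 = $26,800.
Offense involved a minor victim (+75%): $26,800 × 1.75 = $46,900.
Offense was committed for financial gain (+10%): $46,900 × 1.1 = $51,590.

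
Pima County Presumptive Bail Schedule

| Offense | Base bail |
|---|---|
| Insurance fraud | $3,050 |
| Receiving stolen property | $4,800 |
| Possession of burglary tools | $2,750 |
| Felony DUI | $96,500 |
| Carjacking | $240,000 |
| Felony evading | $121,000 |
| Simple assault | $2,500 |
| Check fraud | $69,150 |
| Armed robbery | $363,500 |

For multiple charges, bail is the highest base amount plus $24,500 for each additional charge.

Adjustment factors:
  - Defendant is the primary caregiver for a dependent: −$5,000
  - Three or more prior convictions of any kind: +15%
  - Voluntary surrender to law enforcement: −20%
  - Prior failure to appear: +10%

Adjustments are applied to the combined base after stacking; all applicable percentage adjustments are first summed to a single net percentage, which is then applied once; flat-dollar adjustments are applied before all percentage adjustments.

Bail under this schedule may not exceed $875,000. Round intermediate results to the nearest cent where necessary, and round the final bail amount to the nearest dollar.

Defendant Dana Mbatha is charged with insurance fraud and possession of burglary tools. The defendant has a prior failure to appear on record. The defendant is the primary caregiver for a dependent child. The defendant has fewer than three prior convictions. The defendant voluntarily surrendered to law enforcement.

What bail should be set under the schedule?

Base amounts from the schedule: insurance fraud $3,050; possession of burglary tools $2,750.
Stacking rule: highest base plus $24,500 per additional charge. Highest is insurance fraud at $3,050; 1 additional charge → +$24,500. Combined base = $27,550.
Defendant is the primary caregiver for a dependent (−$5,000 flat): $27,550 − $5,000 = $22,550.
Net percentage adjustment: −20% +10% = −10%. $22,550 × 0.9 = $20,295.
$20,295 is within the $875,000 maximum.

$20,295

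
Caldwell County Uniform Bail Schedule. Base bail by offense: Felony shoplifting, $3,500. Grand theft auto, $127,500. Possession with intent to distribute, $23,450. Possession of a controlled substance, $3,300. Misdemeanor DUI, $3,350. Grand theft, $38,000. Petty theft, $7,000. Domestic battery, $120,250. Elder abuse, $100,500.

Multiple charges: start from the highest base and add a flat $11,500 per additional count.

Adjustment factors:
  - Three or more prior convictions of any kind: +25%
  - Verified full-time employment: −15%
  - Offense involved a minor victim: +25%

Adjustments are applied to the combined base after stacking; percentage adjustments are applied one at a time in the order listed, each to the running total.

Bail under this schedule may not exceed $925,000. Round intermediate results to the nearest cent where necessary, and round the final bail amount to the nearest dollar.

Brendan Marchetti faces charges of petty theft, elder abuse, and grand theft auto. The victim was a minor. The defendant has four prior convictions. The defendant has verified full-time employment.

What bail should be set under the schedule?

Base amounts from the schedule: petty theft $7,000; elder abuse $100,500; grand theft auto $127,500.
Stacking rule: highest base plus $11,500 per additional charge. Highest is grand theft auto at $127,500; 2 additional charges → +$23,000. Combined base = $150,500.
Three or more prior convictions of any kind (+25%): $150,500 × 1.25 = $188,125.
Verified full-time employment (−15%): $188,125 × 0.85 = $159,906.25.
Offense involved a minor victim (+25%): $159,906.25 × 1.25 = $199,882.81.
$199,882.81 is within the $925,000 maximum.
Rounded to the nearest dollar: $199,883.

$199,883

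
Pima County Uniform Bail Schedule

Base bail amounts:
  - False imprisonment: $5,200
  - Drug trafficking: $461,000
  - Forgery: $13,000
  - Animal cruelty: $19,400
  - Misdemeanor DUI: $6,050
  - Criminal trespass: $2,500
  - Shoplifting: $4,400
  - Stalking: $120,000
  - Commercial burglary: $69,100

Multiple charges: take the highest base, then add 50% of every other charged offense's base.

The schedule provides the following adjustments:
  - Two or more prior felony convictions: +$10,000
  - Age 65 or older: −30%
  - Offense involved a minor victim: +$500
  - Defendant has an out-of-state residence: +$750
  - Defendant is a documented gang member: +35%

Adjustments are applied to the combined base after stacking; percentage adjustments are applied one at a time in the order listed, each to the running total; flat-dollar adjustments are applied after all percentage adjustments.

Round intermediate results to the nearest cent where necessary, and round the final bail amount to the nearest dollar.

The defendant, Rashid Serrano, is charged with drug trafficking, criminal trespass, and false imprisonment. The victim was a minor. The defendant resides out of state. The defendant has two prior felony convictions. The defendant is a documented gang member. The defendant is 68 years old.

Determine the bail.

$450,533

Base amounts from the schedule: drug trafficking $461,000; criminal trespass $2,500; false imprisonment $5,200.
Stacking rule: highest base plus 50% of each additional charge. Highest is drug trafficking at $461,000. Additional: $2,500 × 50% = $1,250; $5,200 × 50% = $2,600. Combined base = $461,000 + $3,850 = $464,850.
Age 65 or older (−30%): $464,850 × 0.7 = $325,395.
Defendant is a documented gang member (+35%): $325,395 × 1.35 = $439,283.25.
Two or more prior felony convictions (+$10,000 flat): $439,283.25 + $10,000 = $449,283.25.
Offense involved a minor victim (+$500 flat): $449,283.25 + $500 = $449,783.25.
Defendant has an out-of-state residence (+$750 flat): $449,783.25 + $750 = $450,533.25.
Rounded to the nearest dollar: $450,533.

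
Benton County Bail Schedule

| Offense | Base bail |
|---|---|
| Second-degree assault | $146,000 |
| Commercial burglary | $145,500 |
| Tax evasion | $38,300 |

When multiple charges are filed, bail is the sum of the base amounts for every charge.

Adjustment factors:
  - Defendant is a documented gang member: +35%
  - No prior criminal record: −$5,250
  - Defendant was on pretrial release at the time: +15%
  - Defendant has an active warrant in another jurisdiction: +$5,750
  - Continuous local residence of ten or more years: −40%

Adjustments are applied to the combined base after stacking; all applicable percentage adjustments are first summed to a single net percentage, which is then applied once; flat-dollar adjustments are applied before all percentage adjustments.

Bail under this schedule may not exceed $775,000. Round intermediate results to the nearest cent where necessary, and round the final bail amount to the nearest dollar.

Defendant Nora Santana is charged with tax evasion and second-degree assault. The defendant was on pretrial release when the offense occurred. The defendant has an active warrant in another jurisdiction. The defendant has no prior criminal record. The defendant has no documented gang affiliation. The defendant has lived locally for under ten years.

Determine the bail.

Base amounts from the schedule: tax evasion $38,300; second-degree assault $146,000.
Stacking rule: sum of all bases. $38,300 + $146,000 = $184,300.
No prior criminal record (−$5,250 flat): $184,300 − $5,250 = $179,050.
Defendant has an active warrant in another jurisdiction (+$5,750 flat): $179,050 + $5,750 = $184,800.
Defendant was on pretrial release at the time (+15%): $184,800 × 1.15 = $212,520.
$212,520 is within the $775,000 maximum.

$212,520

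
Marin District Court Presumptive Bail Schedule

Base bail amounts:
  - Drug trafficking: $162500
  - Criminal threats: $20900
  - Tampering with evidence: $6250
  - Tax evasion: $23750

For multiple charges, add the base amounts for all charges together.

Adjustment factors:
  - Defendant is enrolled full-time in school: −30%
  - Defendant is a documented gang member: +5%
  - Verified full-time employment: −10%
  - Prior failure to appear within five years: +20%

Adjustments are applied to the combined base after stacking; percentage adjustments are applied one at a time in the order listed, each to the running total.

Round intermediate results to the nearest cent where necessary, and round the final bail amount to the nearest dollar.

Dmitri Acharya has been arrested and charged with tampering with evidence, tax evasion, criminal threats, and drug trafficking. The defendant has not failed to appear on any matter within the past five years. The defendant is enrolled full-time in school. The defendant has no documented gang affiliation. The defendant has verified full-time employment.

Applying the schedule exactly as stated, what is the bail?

$134442

Base amounts from the schedule: tampering with evidence $6250; tax evasion $23750; criminal threats $20900; drug trafficking $162500.
Stacking rule: sum of all bases. $6250 + $23750 + $20900 + $162500 = $213400.
Defendant is enrolled full-time in school (−30%): $213400 × 0.7 = $149380.
Verified full-time employment (−10%): $149380 × 0.9 = $134442.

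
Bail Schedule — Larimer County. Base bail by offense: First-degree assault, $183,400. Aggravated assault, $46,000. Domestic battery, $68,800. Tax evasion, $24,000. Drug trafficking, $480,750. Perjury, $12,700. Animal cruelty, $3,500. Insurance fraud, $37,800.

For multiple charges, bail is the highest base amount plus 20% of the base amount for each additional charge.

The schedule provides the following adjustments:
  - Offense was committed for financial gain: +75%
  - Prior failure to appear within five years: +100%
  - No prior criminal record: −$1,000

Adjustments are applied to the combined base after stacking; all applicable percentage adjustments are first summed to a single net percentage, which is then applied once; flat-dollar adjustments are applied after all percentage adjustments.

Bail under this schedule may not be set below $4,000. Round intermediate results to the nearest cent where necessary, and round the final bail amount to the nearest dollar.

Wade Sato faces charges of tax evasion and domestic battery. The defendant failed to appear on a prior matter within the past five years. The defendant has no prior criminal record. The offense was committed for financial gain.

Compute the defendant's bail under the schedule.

Base amounts from the schedule: tax evasion $24,000; domestic battery $68,800.
Stacking rule: highest base plus 20% of each additional charge. Highest is domestic battery at $68,800. Additional: $24,000 × 20% = $4,800. Combined base = $68,800 + $4,800 = $73,600.
Net percentage adjustment: +75% +100% = +175%. $73,600 × 2.75 = $202,400.
No prior criminal record (−$1,000 flat): $202,400 − $1,000 = $201,400.
$201,400 is at or above the $4,000 minimum.

$201,400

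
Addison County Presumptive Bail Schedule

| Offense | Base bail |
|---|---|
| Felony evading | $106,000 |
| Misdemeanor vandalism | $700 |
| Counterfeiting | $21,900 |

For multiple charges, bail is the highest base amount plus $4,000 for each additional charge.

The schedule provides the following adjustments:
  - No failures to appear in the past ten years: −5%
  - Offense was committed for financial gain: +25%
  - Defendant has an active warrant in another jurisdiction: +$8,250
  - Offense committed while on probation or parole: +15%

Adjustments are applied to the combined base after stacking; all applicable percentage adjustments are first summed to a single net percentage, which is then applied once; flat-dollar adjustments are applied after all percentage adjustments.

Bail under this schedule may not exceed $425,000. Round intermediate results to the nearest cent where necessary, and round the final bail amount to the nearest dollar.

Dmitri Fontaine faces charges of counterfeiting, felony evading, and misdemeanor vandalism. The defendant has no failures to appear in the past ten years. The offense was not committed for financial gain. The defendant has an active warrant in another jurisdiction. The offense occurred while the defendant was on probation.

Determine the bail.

Base amounts from the schedule: counterfeiting $21,900; felony evading $106,000; misdemeanor vandalism $700.
Stacking rule: highest base plus $4,000 per additional charge. Highest is felony evading at $106,000; 2 additional charges → +$8,000. Combined base = $114,000.
Net percentage adjustment: −5% +15% = +10%. $114,000 × 1.1 = $125,400.
Defendant has an active warrant in another jurisdiction (+$8,250 flat): $125,400 + $8,250 = $133,650.
$133,650 is within the $425,000 maximum.

$133,650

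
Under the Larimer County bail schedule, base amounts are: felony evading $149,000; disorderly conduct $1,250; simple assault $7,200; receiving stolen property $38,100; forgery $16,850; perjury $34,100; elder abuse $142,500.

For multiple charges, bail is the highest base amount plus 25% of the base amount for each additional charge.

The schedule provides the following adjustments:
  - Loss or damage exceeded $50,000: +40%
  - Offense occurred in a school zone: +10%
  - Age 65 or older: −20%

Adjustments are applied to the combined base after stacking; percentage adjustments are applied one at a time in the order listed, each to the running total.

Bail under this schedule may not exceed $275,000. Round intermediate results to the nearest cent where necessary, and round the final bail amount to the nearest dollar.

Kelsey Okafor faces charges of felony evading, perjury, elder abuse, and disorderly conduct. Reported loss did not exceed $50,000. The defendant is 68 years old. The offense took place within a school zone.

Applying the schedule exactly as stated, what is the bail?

Base amounts from the schedule: felony evading $149,000; perjury $34,100; elder abuse $142,500; disorderly conduct $1,250.
Stacking rule: highest base plus 25% of each additional charge. Highest is felony evading at $149,000. Additional: $34,100 × 25% = $8,525; $142,500 × 25% = $35,625; $1,250 × 25% = $312.50. Combined base = $149,000 + $44,462.50 = $193,462.50.
Offense occurred in a school zone (+10%): $193,462.50 × 1.1 = $212,808.75.
Age 65 or older (−20%): $212,808.75 × 0.8 = $170,247.
$170,247 is within the $275,000 maximum.

$170,247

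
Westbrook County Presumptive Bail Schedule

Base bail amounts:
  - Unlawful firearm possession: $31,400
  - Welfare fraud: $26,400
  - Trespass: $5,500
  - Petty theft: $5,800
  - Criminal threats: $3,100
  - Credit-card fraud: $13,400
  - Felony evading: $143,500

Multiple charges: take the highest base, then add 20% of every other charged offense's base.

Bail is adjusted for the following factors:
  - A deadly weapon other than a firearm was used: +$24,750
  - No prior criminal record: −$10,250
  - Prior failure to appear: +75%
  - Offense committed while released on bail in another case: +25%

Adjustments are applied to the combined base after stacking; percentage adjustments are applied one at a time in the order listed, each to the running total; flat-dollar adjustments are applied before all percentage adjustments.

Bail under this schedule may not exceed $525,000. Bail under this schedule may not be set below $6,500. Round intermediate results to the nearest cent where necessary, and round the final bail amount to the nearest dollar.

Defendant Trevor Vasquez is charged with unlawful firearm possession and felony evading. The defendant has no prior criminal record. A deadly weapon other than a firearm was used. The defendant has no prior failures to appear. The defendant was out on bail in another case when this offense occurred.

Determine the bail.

Base amounts from the schedule: unlawful firearm possession $31,400; felony evading $143,500.
Stacking rule: highest base plus 20% of each additional charge. Highest is felony evading at $143,500. Additional: $31,400 × 20% = $6,280. Combined base = $143,500 + $6,280 = $149,780.
A deadly weapon other than a firearm was used (+$24,750 flat): $149,780 + $24,750 = $174,530.
No prior criminal record (−$10,250 flat): $174,530 − $10,250 = $164,280.
Offense committed while released on bail in another case (+25%): $164,280 × 1.25 = $205,350.
$205,350 is within the $525,000 maximum.
$205,350 is at or above the $6,500 minimum.

$205,350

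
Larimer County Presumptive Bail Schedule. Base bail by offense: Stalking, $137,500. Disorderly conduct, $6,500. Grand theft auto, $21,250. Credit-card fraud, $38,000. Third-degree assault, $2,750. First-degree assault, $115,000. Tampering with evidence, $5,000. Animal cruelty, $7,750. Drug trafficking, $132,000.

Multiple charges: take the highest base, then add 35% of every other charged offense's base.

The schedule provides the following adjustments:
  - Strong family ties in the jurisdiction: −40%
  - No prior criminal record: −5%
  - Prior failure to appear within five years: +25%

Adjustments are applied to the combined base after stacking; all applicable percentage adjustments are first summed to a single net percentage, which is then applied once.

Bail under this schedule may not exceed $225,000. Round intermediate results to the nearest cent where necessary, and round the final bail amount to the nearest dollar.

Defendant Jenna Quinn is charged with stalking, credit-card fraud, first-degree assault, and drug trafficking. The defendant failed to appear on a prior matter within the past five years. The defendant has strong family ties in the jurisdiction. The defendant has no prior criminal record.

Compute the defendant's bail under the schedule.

Base amounts from the schedule: stalking $137,500; credit-card fraud $38,000; first-degree assault $115,000; drug trafficking $132,000.
Stacking rule: highest base plus 35% of each additional charge. Highest is stalking at $137,500. Additional: $38,000 × 35% = $13,300; $115,000 × 35% = $40,250; $132,000 × 35% = $46,200. Combined base = $137,500 + $99,750 = $237,250.
Net percentage adjustment: −40% −5% +25% = −20%. $237,250 × 0.8 = $189,800.
$189,800 is within the $225,000 maximum.

$189,800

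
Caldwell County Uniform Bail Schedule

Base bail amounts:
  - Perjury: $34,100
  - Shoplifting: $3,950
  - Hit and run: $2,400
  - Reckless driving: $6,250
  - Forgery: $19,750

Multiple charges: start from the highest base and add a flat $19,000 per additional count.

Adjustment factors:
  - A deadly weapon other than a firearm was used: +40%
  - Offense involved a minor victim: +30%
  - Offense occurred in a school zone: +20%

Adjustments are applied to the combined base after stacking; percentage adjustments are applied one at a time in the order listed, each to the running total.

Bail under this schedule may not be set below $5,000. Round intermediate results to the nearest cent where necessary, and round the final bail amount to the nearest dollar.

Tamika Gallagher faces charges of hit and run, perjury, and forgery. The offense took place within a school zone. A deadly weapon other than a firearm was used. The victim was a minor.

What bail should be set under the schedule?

Base amounts from the schedule: hit and run $2,400; perjury $34,100; forgery $19,750.
Stacking rule: highest base plus $19,000 per additional charge. Highest is perjury at $34,100; 2 additional charges → +$38,000. Combined base = $72,100.
A deadly weapon other than a firearm was used (+40%): $72,100 × 1.4 = $100,940.
Offense involved a minor victim (+30%): $100,940 × 1.3 = $131,222.
Offense occurred in a school zone (+20%): $131,222 × 1.2 = $157,466.40.
$157,466.40 is at or above the $5,000 minimum.
Rounded to the nearest dollar: $157,466.

$157,466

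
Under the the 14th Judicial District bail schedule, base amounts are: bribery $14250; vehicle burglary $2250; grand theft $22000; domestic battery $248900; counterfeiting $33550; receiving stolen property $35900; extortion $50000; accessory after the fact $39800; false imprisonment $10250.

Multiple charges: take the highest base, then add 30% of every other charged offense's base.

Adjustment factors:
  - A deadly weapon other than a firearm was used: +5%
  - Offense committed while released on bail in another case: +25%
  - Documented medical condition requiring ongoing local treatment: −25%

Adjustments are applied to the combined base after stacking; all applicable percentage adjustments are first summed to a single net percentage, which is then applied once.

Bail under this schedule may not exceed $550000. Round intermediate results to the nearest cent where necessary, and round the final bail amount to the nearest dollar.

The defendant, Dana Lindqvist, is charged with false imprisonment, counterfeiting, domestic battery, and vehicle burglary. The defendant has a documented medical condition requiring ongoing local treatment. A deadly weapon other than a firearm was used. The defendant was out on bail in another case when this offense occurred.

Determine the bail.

Base amounts from the schedule: false imprisonment $10250; counterfeiting $33550; domestic battery $248900; vehicle burglary $2250.
Stacking rule: highest base plus 30% of each additional charge. Highest is domestic battery at $248900. Additional: $10250 × 30% = $3075; $33550 × 30% = $10065; $2250 × 30% = $675. Combined base = $248900 + $13815 = $262715.
Net percentage adjustment: +5% +25% −25% = +5%. $262715 × 1.05 = $275850.75.
$275850.75 is within the $550000 maximum.
Rounded to the nearest dollar: $275851.

$275851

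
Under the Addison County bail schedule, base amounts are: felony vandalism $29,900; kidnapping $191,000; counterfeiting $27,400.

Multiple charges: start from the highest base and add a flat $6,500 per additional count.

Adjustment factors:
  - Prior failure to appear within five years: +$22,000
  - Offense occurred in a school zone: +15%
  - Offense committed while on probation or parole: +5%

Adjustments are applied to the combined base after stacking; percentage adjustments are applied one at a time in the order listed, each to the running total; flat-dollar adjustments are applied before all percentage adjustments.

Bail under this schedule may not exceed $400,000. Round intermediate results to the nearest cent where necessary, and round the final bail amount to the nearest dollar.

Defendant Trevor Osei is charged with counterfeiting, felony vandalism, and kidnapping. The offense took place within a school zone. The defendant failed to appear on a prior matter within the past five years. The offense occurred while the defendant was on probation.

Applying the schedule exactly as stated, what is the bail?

$272,895

Base amounts from the schedule: counterfeiting $27,400; felony vandalism $29,900; kidnapping $191,000.
Stacking rule: highest base plus $6,500 per additional charge. Highest is kidnapping at $191,000; 2 additional charges → +$13,000. Combined base = $204,000.
Prior failure to appear within five years (+$22,000 flat): $204,000 + $22,000 = $226,000.
Offense occurred in a school zone (+15%): $226,000 × 1.15 = $259,900.
Offense committed while on probation or parole (+5%): $259,900 × 1.05 = $272,895.
$272,895 is within the $400,000 maximum.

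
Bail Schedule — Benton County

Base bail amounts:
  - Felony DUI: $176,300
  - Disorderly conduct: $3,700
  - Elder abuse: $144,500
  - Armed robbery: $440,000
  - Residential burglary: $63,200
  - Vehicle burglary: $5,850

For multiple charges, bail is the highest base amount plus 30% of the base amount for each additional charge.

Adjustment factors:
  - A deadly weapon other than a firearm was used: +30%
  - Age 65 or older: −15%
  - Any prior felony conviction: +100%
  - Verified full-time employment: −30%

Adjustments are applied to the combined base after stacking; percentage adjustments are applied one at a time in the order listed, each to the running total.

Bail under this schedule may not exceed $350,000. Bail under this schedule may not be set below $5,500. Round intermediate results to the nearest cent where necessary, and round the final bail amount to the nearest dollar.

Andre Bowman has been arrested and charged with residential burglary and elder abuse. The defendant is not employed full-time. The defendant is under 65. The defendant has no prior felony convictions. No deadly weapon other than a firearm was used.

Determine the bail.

$163,460

Base amounts from the schedule: residential burglary $63,200; elder abuse $144,500.
Stacking rule: highest base plus 30% of each additional charge. Highest is elder abuse at $144,500. Additional: $63,200 × 30% = $18,960. Combined base = $144,500 + $18,960 = $163,460.
No adjustment factors apply to this defendant.
$163,460 is within the $350,000 maximum.
$163,460 is at or above the $5,500 minimum.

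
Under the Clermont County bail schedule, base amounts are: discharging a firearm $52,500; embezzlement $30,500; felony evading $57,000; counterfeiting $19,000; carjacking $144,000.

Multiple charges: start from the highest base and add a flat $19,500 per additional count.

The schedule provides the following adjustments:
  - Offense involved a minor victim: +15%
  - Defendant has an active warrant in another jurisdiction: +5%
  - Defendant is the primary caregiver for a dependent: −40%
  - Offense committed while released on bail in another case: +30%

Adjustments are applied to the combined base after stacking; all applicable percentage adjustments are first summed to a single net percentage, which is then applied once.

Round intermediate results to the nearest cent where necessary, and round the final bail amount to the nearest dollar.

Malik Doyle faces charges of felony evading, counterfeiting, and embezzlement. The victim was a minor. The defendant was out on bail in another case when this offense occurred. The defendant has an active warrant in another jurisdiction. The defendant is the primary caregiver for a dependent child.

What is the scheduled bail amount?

Base amounts from the schedule: felony evading $57,000; counterfeiting $19,000; embezzlement $30,500.
Stacking rule: highest base plus $19,500 per additional charge. Highest is felony evading at $57,000; 2 additional charges → +$39,000. Combined base = $96,000.
Net percentage adjustment: +15% +5% −40% +30% = +10%. $96,000 × 1.1 = $105,600.

$105,600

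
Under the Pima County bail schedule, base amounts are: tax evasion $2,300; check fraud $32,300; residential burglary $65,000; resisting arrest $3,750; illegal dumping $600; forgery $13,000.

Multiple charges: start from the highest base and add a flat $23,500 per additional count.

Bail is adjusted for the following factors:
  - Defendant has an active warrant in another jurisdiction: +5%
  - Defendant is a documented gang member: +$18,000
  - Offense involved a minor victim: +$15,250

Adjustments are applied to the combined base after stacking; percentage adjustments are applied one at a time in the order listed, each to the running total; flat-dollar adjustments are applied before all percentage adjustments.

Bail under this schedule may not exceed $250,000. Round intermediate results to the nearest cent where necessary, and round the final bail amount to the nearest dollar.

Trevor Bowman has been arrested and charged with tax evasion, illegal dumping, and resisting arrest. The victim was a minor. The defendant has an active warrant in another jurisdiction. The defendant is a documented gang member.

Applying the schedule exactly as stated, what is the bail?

$88,200

Base amounts from the schedule: tax evasion $2,300; illegal dumping $600; resisting arrest $3,750.
Stacking rule: highest base plus $23,500 per additional charge. Highest is resisting arrest at $3,750; 2 additional charges → +$47,000. Combined base = $50,750.
Defendant is a documented gang member (+$18,000 flat): $50,750 + $18,000 = $68,750.
Offense involved a minor victim (+$15,250 flat): $68,750 + $15,250 = $84,000.
Defendant has an active warrant in another jurisdiction (+5%): $84,000 × 1.05 = $88,200.
$88,200 is within the $250,000 maximum.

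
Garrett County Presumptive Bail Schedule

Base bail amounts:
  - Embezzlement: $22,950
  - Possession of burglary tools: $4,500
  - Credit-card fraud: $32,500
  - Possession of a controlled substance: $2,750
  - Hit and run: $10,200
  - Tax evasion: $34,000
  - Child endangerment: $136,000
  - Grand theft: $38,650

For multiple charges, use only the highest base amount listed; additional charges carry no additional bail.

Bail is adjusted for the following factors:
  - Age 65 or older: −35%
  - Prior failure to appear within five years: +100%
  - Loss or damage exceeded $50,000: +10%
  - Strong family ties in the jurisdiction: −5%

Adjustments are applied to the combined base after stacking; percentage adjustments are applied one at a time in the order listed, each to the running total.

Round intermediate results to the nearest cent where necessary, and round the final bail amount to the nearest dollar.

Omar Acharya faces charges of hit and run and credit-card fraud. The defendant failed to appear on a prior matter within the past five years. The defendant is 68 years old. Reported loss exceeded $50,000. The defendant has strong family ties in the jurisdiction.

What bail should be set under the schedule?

Base amounts from the schedule: hit and run $10,200; credit-card fraud $32,500.
Stacking rule: use the highest base only. Highest is credit-card fraud at $32,500. Combined base = $32,500.
Age 65 or older (−35%): $32,500 × 0.65 = $21,125.
Prior failure to appear within five years (+100%): $21,125 × 2 = $42,250.
Loss or damage exceeded $50,000 (+10%): $42,250 × 1.1 = $46,475.
Strong family ties in the jurisdiction (−5%): $46,475 × 0.95 = $44,151.25.
Rounded to the nearest dollar: $44,151.

$44,151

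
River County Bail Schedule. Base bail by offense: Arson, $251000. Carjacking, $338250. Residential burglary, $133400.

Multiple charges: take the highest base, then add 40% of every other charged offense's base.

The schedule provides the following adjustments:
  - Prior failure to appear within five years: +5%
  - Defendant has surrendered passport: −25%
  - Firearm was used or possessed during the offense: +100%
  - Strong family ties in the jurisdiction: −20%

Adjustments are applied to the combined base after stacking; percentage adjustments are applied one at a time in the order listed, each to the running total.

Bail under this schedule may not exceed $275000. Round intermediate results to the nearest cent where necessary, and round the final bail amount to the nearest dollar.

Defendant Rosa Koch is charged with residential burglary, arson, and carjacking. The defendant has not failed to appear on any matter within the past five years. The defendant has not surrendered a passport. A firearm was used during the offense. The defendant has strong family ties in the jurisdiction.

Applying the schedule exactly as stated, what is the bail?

$275000

Base amounts from the schedule: residential burglary $133400; arson $251000; carjacking $338250.
Stacking rule: highest base plus 40% of each additional charge. Highest is carjacking at $338250. Additional: $133400 × 40% = $53360; $251000 × 40% = $100400. Combined base = $338250 + $153760 = $492010.
Firearm was used or possessed during the offense (+100%): $492010 × 2 = $984020.
Strong family ties in the jurisdiction (−20%): $984020 × 0.8 = $787216.
Result $787216 exceeds the maximum of $275000; bail is capped at $275000.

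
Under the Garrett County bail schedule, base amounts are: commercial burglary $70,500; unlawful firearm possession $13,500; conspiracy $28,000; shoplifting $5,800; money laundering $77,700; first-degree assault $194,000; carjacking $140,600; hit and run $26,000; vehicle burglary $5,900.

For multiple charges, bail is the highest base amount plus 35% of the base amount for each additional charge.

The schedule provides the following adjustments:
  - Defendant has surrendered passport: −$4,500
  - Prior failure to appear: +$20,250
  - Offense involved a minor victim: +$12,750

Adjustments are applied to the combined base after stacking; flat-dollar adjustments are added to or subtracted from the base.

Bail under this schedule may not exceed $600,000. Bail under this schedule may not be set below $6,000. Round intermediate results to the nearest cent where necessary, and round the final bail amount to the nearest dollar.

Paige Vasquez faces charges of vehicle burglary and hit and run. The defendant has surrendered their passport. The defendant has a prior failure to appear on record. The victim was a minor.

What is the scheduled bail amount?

Base amounts from the schedule: vehicle burglary $5,900; hit and run $26,000.
Stacking rule: highest base plus 35% of each additional charge. Highest is hit and run at $26,000. Additional: $5,900 × 35% = $2,065. Combined base = $26,000 + $2,065 = $28,065.
Defendant has surrendered passport (−$4,500 flat): $28,065 − $4,500 = $23,565.
Prior failure to appear (+$20,250 flat): $23,565 + $20,250 = $43,815.
Offense involved a minor victim (+$12,750 flat): $43,815 + $12,750 = $56,565.
$56,565 is within the $600,000 maximum.
$56,565 is at or above the $6,000 minimum.

$56,565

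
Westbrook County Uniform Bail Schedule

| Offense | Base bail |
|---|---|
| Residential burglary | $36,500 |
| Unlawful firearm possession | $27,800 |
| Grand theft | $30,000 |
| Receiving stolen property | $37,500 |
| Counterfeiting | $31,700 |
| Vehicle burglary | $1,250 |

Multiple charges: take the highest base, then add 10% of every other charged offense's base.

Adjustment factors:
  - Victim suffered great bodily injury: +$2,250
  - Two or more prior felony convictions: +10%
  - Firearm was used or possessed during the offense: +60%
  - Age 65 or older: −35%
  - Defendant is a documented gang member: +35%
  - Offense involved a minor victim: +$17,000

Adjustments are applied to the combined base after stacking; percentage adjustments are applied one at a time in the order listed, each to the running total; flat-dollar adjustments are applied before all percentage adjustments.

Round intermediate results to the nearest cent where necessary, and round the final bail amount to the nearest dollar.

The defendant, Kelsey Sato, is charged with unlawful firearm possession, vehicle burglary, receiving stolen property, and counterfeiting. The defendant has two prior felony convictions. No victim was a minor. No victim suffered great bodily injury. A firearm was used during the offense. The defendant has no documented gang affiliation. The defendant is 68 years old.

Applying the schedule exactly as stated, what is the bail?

$49,850

Base amounts from the schedule: unlawful firearm possession $27,800; vehicle burglary $1,250; receiving stolen property $37,500; counterfeiting $31,700.
Stacking rule: highest base plus 10% of each additional charge. Highest is receiving stolen property at $37,500. Additional: $27,800 × 10% = $2,780; $1,250 × 10% = $125; $31,700 × 10% = $3,170. Combined base = $37,500 + $6,075 = $43,575.
Two or more prior felony convictions (+10%): $43,575 × 1.1 = $47,932.50.
Firearm was used or possessed during the offense (+60%): $47,932.50 × 1.6 = $76,692.
Age 65 or older (−35%): $76,692 × 0.65 = $49,849.80.
Rounded to the nearest dollar: $49,850.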